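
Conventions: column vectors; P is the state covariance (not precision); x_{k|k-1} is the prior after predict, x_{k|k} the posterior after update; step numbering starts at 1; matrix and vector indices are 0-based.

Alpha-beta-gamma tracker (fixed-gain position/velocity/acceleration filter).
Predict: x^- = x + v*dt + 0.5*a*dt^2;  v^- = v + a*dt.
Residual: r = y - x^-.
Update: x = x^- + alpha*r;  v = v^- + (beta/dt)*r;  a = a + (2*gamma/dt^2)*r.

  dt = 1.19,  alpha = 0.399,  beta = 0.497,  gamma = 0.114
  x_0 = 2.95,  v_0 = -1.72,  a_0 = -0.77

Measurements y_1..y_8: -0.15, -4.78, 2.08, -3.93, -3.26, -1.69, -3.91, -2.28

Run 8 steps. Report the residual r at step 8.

step 1: x_pred=0.3580  r=-0.5080  x^+=0.1553  v^+=-2.8485  a^+=-0.8518
step 2: x_pred=-3.8375  r=-0.9425  x^+=-4.2135  v^+=-4.2557  a^+=-1.0035
step 3: x_pred=-9.9884  r=12.0684  x^+=-5.1731  v^+=-0.4096  a^+=0.9395
step 4: x_pred=-4.9953  r=1.0653  x^+=-4.5703  v^+=1.1534  a^+=1.1111
step 5: x_pred=-2.4111  r=-0.8489  x^+=-2.7498  v^+=2.1210  a^+=0.9744
step 6: x_pred=0.4641  r=-2.1541  x^+=-0.3954  v^+=2.3808  a^+=0.6276
step 7: x_pred=2.8822  r=-6.7922  x^+=0.1721  v^+=0.2909  a^+=-0.4660
step 8: x_pred=0.1883  r=-2.4683  x^+=-0.7965  v^+=-1.2945  a^+=-0.8634

resid = -2.4683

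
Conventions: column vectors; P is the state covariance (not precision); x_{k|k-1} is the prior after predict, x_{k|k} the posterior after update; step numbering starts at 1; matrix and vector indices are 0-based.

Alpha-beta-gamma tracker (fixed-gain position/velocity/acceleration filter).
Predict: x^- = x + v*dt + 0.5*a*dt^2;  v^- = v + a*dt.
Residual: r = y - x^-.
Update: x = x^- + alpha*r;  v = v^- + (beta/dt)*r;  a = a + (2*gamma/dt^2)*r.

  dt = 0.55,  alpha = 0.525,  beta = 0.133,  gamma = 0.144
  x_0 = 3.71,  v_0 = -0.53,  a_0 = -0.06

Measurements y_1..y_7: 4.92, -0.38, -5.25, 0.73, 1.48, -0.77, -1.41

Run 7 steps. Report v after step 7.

v_post = 2.5498

step 1: x_pred=3.4094  r=1.5106  x^+=4.2025  v^+=-0.1977  a^+=1.3782
step 2: x_pred=4.3022  r=-4.6822  x^+=1.8440  v^+=-0.5720  a^+=-3.0796
step 3: x_pred=1.0637  r=-6.3137  x^+=-2.2510  v^+=-3.7925  a^+=-9.0906
step 4: x_pred=-5.7118  r=6.4418  x^+=-2.3299  v^+=-7.2346  a^+=-2.9576
step 5: x_pred=-6.7562  r=8.2362  x^+=-2.4322  v^+=-6.8696  a^+=4.8839
step 6: x_pred=-5.4718  r=4.7018  x^+=-3.0033  v^+=-3.0465  a^+=9.3603
step 7: x_pred=-3.2632  r=1.8532  x^+=-2.2903  v^+=2.5498  a^+=11.1246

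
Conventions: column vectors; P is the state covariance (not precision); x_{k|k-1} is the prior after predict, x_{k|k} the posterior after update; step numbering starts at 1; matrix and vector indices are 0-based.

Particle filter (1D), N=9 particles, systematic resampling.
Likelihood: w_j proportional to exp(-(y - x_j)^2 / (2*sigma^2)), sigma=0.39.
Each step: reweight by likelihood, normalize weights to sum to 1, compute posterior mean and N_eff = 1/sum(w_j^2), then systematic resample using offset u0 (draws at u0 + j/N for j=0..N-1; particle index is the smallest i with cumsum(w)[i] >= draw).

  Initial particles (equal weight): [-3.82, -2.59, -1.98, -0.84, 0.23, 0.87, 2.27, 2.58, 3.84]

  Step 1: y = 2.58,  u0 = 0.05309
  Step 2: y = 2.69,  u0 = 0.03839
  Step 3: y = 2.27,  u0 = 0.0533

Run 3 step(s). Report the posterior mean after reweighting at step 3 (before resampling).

step 1: w=[0.0000, 0.0000, 0.0000, 0.0000, 0.0000, 0.0000, 0.4203, 0.5765, 0.0031]  mean=2.4536  Neff=1.9644  idx=[6, 6, 6, 6, 7, 7, 7, 7, 7]
step 2: w=[0.0795, 0.0795, 0.0795, 0.0795, 0.1364, 0.1364, 0.1364, 0.1364, 0.1364]  mean=2.4814  Neff=8.4522  idx=[0, 1, 3, 4, 5, 6, 6, 7, 8]
step 3: w=[0.1356, 0.1356, 0.1356, 0.0989, 0.0989, 0.0989, 0.0989, 0.0989, 0.0989]  mean=2.4539  Neff=8.7866  idx=[0, 1, 2, 2, 3, 5, 6, 7, 8]

post_mean = 2.4539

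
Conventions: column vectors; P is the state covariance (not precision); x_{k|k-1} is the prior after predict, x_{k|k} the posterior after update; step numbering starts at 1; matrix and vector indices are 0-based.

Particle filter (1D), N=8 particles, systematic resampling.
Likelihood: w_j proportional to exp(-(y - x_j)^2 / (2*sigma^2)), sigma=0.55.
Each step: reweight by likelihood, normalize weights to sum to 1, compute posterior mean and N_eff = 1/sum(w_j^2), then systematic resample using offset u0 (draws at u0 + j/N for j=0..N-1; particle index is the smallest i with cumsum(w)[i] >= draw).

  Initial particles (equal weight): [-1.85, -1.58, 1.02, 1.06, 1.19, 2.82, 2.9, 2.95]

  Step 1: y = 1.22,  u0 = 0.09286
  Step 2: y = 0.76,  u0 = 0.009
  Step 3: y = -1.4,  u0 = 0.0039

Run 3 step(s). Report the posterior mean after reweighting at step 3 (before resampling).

post_mean = 1.0500

step 1: w=[0.0000, 0.0000, 0.3201, 0.3278, 0.3415, 0.0050, 0.0032, 0.0024]  mean=1.1108  Neff=3.0622  idx=[2, 2, 3, 3, 3, 4, 4, 4]
step 2: w=[0.1358, 0.1358, 0.1309, 0.1309, 0.1309, 0.1119, 0.1119, 0.1119]  mean=1.0928  Neff=7.9457  idx=[0, 0, 1, 2, 3, 4, 5, 6]
step 3: w=[0.1766, 0.1766, 0.1766, 0.1279, 0.1279, 0.1279, 0.0432, 0.0432]  mean=1.0500  Neff=6.8308  idx=[0, 0, 1, 2, 2, 3, 4, 5]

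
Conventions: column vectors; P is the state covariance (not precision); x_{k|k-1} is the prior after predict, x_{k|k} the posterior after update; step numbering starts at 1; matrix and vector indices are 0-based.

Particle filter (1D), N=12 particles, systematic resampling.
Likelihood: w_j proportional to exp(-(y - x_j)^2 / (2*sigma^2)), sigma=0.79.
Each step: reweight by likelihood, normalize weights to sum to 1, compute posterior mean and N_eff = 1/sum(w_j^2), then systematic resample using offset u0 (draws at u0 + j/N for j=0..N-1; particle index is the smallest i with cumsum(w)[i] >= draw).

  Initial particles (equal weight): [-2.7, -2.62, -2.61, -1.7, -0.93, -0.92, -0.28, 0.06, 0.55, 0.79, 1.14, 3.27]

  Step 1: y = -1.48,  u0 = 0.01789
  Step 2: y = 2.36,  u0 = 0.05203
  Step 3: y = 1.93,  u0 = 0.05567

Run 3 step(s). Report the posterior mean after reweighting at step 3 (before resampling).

post_mean = -0.2893

step 1: w=[0.0747, 0.0869, 0.0885, 0.2368, 0.1932, 0.1915, 0.0777, 0.0368, 0.0091, 0.0040, 0.0010, 0.0000]  mean=-1.4289  Neff=6.3099  idx=[0, 1, 2, 3, 3, 3, 4, 4, 5, 5, 5, 6]
step 2: w=[0.0000, 0.0000, 0.0000, 0.0004, 0.0004, 0.0004, 0.0369, 0.0369, 0.0389, 0.0389, 0.0389, 0.8085]  mean=-0.4042  Neff=1.5129  idx=[7, 9, 11, 11, 11, 11, 11, 11, 11, 11, 11, 11]
step 3: w=[0.0070, 0.0074, 0.0986, 0.0986, 0.0986, 0.0986, 0.0986, 0.0986, 0.0986, 0.0986, 0.0986, 0.0986]  mean=-0.2893  Neff=10.2832  idx=[2, 3, 4, 4, 5, 6, 7, 8, 9, 10, 10, 11]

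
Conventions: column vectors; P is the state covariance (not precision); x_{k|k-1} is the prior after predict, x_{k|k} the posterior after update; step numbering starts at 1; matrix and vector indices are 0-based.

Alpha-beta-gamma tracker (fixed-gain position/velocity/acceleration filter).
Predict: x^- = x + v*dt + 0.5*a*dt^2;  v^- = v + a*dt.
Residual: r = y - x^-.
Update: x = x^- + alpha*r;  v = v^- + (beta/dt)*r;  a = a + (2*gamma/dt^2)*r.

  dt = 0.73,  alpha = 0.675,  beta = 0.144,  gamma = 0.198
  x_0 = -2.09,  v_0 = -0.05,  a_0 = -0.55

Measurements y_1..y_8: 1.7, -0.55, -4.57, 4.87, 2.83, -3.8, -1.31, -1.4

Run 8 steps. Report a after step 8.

a_post = -2.4937

step 1: x_pred=-2.2730  r=3.9730  x^+=0.4088  v^+=0.3322  a^+=2.4024
step 2: x_pred=1.2914  r=-1.8414  x^+=0.0485  v^+=1.7227  a^+=1.0340
step 3: x_pred=1.5816  r=-6.1516  x^+=-2.5707  v^+=1.2641  a^+=-3.5372
step 4: x_pred=-2.5904  r=7.4604  x^+=2.4454  v^+=0.1536  a^+=2.0067
step 5: x_pred=3.0922  r=-0.2622  x^+=2.9152  v^+=1.5667  a^+=1.8118
step 6: x_pred=4.5417  r=-8.3417  x^+=-1.0890  v^+=1.2439  a^+=-4.3869
step 7: x_pred=-1.3498  r=0.0398  x^+=-1.3229  v^+=-1.9507  a^+=-4.3573
step 8: x_pred=-3.9079  r=2.5079  x^+=-2.2151  v^+=-4.6368  a^+=-2.4937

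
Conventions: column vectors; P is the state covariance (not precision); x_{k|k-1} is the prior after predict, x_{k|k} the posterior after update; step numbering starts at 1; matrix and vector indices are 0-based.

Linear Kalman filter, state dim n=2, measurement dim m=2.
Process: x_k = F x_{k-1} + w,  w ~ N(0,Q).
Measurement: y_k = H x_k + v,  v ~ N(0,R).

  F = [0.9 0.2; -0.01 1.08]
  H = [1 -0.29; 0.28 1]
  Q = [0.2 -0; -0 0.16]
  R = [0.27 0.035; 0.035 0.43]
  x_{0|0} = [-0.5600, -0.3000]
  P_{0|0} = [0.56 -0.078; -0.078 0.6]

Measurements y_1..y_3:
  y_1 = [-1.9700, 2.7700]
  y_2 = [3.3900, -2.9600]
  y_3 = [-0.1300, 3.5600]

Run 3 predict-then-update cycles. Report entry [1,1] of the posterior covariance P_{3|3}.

P_post[1,1] = 0.1915

step 1: x^-=[-0.5640, -0.3184]  P^-=[0.6495 0.0489; 0.0489 0.8616]  S=[0.9636 0.0119; 0.0119 1.3699]  K=[0.6573 0.1627; -0.2165 0.6408]  nu=[-1.4983, 3.2463]  x^+=[-1.0206, 2.0863]  P^+=[0.1944 0.0386; 0.0386 0.2572]
step 2: x^-=[-0.5013, 2.2634]  P^-=[0.3816 0.0912; 0.0912 0.4592]  S=[0.6373 0.0925; 0.0925 0.9702]  K=[0.5350 0.1531; -0.1403 0.5130]  nu=[4.5477, -5.0830]  x^+=[1.1535, -0.9820]  P^+=[0.1613 0.0394; 0.0394 0.2046]
step 3: x^-=[0.8417, -1.0721]  P^-=[0.3530 0.0810; 0.0810 0.3979]  S=[0.6095 0.0929; 0.0929 0.9009]  K=[0.5184 0.1462; -0.1296 0.4802]  nu=[-1.2826, 4.3964]  x^+=[0.8195, 1.2051]  P^+=[0.1559 0.0373; 0.0373 0.1915]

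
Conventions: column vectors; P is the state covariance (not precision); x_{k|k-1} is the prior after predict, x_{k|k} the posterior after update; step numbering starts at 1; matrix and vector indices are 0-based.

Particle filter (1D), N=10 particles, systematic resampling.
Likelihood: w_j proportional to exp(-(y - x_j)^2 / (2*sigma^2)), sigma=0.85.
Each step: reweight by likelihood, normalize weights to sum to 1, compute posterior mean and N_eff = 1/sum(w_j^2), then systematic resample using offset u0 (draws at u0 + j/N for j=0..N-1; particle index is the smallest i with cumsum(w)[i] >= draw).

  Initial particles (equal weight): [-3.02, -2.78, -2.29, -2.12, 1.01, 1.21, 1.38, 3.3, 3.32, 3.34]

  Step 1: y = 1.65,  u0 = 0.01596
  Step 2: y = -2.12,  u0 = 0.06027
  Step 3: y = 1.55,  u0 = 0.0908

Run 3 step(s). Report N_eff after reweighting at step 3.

step 1: w=[0.0000, 0.0000, 0.0000, 0.0000, 0.2499, 0.2902, 0.3154, 0.0504, 0.0482, 0.0460]  mean=1.5184  Neff=3.9512  idx=[4, 4, 4, 5, 5, 5, 6, 6, 6, 8]
step 2: w=[0.2094, 0.2094, 0.2094, 0.0856, 0.0856, 0.0856, 0.0383, 0.0383, 0.0383, 0.0000]  mean=1.1039  Neff=6.3327  idx=[0, 0, 1, 1, 2, 2, 3, 4, 5, 7]
step 3: w=[0.0944, 0.0944, 0.0944, 0.0944, 0.0944, 0.0944, 0.1067, 0.1067, 0.1067, 0.1133]  mean=1.1159  Neff=9.9507  idx=[0, 2, 3, 4, 5, 6, 7, 8, 9, 9]

N_eff = 9.9507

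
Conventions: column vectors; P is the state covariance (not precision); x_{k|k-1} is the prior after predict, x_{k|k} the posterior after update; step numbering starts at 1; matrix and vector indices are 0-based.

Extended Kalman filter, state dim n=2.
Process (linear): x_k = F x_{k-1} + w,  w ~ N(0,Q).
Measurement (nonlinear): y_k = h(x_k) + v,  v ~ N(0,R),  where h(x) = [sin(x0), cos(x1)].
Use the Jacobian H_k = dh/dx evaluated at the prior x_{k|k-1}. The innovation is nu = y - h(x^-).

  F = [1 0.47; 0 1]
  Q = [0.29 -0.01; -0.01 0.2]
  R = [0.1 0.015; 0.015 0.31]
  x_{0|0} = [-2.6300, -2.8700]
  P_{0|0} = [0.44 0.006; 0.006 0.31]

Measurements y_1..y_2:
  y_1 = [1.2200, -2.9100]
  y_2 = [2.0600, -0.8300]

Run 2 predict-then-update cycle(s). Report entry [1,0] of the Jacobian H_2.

H_jac[1,0] = 0.0000

step 1: x^-=[-3.9789, -2.8700]  P^-=[0.8041 0.1417; 0.1417 0.5100]  H_jac=[-0.6695 0.0000; 0.0000 0.2683]  S=[0.4604 -0.0104; -0.0104 0.3467]  K=[-1.1676 0.0745; -0.1972 0.3887]  nu=[0.4772, -1.9467]  x^+=[-4.6810, -3.7207]  P^+=[0.1727 0.0208; 0.0208 0.4381]
step 2: x^-=[-6.4297, -3.7207]  P^-=[0.5790 0.2167; 0.2167 0.6381]  H_jac=[0.9893 0.0000; 0.0000 -0.5473]  S=[0.6667 -0.1023; -0.1023 0.5011]  K=[0.8495 -0.0632; 0.2215 -0.6517]  nu=[2.2060, 0.0069]  x^+=[-4.5561, -3.2366]  P^+=[0.0849 0.0125; 0.0125 0.3630]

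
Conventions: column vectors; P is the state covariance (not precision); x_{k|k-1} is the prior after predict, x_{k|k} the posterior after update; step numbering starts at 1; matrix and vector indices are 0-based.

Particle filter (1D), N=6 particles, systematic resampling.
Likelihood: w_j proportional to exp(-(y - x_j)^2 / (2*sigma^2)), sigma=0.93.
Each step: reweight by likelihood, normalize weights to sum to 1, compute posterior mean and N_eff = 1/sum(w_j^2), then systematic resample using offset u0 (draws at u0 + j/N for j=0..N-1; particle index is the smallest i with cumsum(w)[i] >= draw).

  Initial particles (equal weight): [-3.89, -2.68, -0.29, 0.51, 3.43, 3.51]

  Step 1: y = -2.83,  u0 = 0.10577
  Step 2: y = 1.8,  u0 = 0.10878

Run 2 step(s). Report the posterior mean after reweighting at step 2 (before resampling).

post_mean = -2.6805

step 1: w=[0.3403, 0.6431, 0.0156, 0.0010, 0.0000, 0.0000]  mean=-3.0511  Neff=1.8883  idx=[0, 0, 1, 1, 1, 1]
step 2: w=[0.0002, 0.0002, 0.2499, 0.2499, 0.2499, 0.2499]  mean=-2.6805  Neff=4.0033  idx=[2, 3, 3, 4, 5, 5]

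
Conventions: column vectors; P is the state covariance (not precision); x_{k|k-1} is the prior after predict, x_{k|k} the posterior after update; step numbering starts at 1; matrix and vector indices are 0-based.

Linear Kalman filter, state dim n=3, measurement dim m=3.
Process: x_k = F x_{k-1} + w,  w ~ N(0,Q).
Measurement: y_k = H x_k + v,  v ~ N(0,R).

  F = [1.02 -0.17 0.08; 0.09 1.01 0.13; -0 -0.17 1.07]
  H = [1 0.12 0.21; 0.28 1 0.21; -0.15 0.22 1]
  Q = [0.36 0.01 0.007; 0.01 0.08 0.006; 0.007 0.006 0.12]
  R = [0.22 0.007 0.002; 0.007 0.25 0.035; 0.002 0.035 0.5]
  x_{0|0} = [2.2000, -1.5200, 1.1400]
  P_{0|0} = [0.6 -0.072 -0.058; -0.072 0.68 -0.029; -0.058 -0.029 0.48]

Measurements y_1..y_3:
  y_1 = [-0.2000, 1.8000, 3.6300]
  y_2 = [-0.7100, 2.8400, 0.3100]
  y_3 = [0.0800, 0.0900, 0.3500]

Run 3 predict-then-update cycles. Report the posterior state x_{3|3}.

x_post = [-0.5236, 1.2145, 0.4720]

step 1: x^-=[2.5936, -1.1890, 1.4782]  P^-=[1.0233 -0.1296 0.0226; -0.1296 0.7646 -0.0792; 0.0226 -0.0792 0.6998]  S=[1.2595 0.2697 -0.0018; 0.2697 1.0225 0.2414; -0.0018 0.2414 1.2267]  K=[0.8092 -0.0261 -0.1236; -0.2072 0.7654 -0.0625; 0.1498 -0.1025 0.5739]  nu=[-2.9613, 1.9524, 2.8024]  x^+=[-0.2002, 0.7437, 2.4425]  P^+=[0.1884 -0.0535 -0.0211; -0.0535 0.2154 -0.0603; -0.0211 -0.0603 0.2937]
step 2: x^-=[-0.1352, 1.0506, 2.4871]  P^-=[0.5809 -0.0674 0.0365; -0.0674 0.2801 -0.0551; 0.0365 -0.0551 0.4845]  S=[0.8227 0.1518 0.0365; 0.1518 0.5404 0.1313; 0.0365 0.1313 0.9803]  K=[0.7071 0.0149 -0.0952; -0.1481 0.5149 -0.0465; 0.1484 -0.0527 0.4778]  nu=[-1.2231, 1.3049, -2.4285]  x^+=[-0.7495, 2.0167, 1.0766]  P^+=[0.1627 -0.0375 -0.0130; -0.0375 0.1456 -0.0432; -0.0130 -0.0432 0.2449]
step 3: x^-=[-1.0212, 2.1093, 0.8091]  P^-=[0.5471 -0.0399 0.0329; -0.0399 0.2155 -0.0313; 0.0329 -0.0313 0.4203]  S=[0.7914 0.1648 0.0325; 0.1648 0.4953 0.1266; 0.0325 0.1266 0.9220]  K=[0.6902 0.0366 -0.0922; -0.1178 0.4470 -0.0333; 0.1353 -0.0244 0.4416]  nu=[0.6782, -1.9033, -1.0763]  x^+=[-0.5236, 1.2145, 0.4720]  P^+=[0.1583 -0.0309 -0.0129; -0.0309 0.1254 -0.0335; -0.0129 -0.0335 0.2256]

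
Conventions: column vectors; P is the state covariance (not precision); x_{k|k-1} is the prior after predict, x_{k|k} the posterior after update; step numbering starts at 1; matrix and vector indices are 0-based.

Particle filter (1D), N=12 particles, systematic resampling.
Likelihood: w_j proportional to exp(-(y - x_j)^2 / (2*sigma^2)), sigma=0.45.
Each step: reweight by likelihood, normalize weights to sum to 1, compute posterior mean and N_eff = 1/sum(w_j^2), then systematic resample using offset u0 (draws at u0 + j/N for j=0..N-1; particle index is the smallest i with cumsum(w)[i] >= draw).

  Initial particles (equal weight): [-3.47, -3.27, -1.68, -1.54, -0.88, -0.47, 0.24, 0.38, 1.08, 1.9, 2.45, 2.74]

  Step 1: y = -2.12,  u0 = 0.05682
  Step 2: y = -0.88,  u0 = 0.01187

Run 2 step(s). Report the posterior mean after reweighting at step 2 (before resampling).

step 1: w=[0.0098, 0.0338, 0.5493, 0.3861, 0.0199, 0.0011, 0.0000, 0.0000, 0.0000, 0.0000, 0.0000, 0.0000]  mean=-1.6801  Neff=2.2103  idx=[2, 2, 2, 2, 2, 2, 2, 3, 3, 3, 3, 3]
step 2: w=[0.0654, 0.0654, 0.0654, 0.0654, 0.0654, 0.0654, 0.0654, 0.1084, 0.1084, 0.1084, 0.1084, 0.1084]  mean=-1.6041  Neff=11.2720  idx=[0, 1, 2, 4, 5, 6, 7, 8, 9, 9, 10, 11]

post_mean = -1.6041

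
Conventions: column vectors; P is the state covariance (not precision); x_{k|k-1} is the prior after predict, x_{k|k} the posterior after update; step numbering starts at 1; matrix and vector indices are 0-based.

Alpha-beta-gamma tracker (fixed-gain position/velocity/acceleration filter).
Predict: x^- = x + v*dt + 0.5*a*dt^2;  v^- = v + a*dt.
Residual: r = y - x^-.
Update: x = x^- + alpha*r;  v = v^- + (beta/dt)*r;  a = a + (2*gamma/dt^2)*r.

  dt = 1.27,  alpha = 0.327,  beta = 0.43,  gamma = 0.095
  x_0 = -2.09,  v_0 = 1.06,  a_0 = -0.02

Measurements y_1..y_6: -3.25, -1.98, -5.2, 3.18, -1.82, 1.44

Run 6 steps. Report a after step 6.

step 1: x_pred=-0.7599  r=-2.4901  x^+=-1.5742  v^+=0.1915  a^+=-0.3133
step 2: x_pred=-1.5837  r=-0.3963  x^+=-1.7133  v^+=-0.3406  a^+=-0.3600
step 3: x_pred=-2.4362  r=-2.7638  x^+=-3.3400  v^+=-1.7336  a^+=-0.6856
step 4: x_pred=-6.0946  r=9.2746  x^+=-3.0618  v^+=0.5359  a^+=0.4069
step 5: x_pred=-2.0530  r=0.2330  x^+=-1.9768  v^+=1.1316  a^+=0.4344
step 6: x_pred=-0.1894  r=1.6294  x^+=0.3434  v^+=2.2350  a^+=0.6263

a_post = 0.6263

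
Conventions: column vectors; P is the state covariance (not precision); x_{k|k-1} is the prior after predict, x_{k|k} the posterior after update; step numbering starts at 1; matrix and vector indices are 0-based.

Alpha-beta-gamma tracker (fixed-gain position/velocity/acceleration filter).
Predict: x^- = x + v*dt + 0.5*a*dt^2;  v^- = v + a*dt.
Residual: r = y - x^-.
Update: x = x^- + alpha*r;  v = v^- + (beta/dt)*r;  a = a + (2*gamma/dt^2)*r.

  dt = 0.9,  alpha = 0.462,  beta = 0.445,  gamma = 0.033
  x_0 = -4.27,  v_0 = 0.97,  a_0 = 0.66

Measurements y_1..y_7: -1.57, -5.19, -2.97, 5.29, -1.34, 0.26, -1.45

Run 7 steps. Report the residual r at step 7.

resid = -3.7036

step 1: x_pred=-3.1297  r=1.5597  x^+=-2.4091  v^+=2.3352  a^+=0.7871
step 2: x_pred=0.0113  r=-5.2013  x^+=-2.3917  v^+=0.4718  a^+=0.3633
step 3: x_pred=-1.8199  r=-1.1501  x^+=-2.3513  v^+=0.2301  a^+=0.2696
step 4: x_pred=-2.0350  r=7.3250  x^+=1.3492  v^+=4.0945  a^+=0.8664
step 5: x_pred=5.3851  r=-6.7251  x^+=2.2781  v^+=1.5491  a^+=0.3184
step 6: x_pred=3.8013  r=-3.5413  x^+=2.1652  v^+=0.0847  a^+=0.0299
step 7: x_pred=2.2536  r=-3.7036  x^+=0.5425  v^+=-1.7196  a^+=-0.2719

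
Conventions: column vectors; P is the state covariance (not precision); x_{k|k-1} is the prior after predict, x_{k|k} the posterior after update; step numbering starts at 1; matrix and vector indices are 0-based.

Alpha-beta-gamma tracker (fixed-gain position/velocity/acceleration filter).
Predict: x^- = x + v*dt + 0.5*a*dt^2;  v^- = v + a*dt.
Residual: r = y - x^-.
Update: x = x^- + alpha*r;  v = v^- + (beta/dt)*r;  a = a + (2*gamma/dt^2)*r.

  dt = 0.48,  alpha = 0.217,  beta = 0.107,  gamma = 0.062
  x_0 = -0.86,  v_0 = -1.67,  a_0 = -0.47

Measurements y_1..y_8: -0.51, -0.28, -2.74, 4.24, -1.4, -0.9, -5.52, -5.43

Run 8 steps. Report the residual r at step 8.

resid = -8.3622

step 1: x_pred=-1.7157  r=1.2057  x^+=-1.4541  v^+=-1.6268  a^+=0.1789
step 2: x_pred=-2.2144  r=1.9344  x^+=-1.7946  v^+=-1.1097  a^+=1.2200
step 3: x_pred=-2.1867  r=-0.5533  x^+=-2.3068  v^+=-0.6475  a^+=0.9222
step 4: x_pred=-2.5113  r=6.7513  x^+=-1.0463  v^+=1.3002  a^+=4.5558
step 5: x_pred=0.1026  r=-1.5026  x^+=-0.2235  v^+=3.1520  a^+=3.7471
step 6: x_pred=1.7212  r=-2.6212  x^+=1.1524  v^+=4.3663  a^+=2.3364
step 7: x_pred=3.5173  r=-9.0373  x^+=1.5562  v^+=3.4732  a^+=-2.5275
step 8: x_pred=2.9322  r=-8.3622  x^+=1.1176  v^+=0.3959  a^+=-7.0279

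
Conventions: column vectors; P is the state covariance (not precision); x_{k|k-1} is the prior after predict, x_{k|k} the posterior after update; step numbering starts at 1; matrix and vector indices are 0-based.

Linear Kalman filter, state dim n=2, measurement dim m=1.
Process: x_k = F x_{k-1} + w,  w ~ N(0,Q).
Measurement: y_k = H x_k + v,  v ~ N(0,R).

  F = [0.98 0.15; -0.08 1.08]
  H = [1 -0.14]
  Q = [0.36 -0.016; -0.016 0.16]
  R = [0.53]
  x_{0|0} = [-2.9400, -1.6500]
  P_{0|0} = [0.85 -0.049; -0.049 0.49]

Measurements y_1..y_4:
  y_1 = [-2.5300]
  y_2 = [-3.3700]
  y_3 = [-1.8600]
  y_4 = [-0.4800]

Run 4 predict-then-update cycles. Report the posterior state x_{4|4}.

step 1: x^-=[-3.1287, -1.5468]  P^-=[1.1730 -0.0545; -0.0545 0.7454]  S=[1.7328]  K=[0.6813; -0.0917]  nu=[0.3821]  x^+=[-2.8683, -1.5818]  P^+=[0.3686 0.0537; 0.0537 0.7309]
step 2: x^-=[-3.0482, -1.4789]  P^-=[0.7463 0.1297; 0.1297 1.0056]  S=[1.2596]  K=[0.5780; -0.0088]  nu=[-0.5288]  x^+=[-3.3539, -1.4743]  P^+=[0.3254 0.1361; 0.1361 1.0055]
step 3: x^-=[-3.5080, -1.3239]  P^-=[0.7352 0.2638; 0.2638 1.3113]  S=[1.2170]  K=[0.5737; 0.0659]  nu=[1.4626]  x^+=[-2.6688, -1.2275]  P^+=[0.3346 0.2178; 0.2178 1.3061]
step 4: x^-=[-2.7996, -1.1122]  P^-=[0.7747 0.3972; 0.3972 1.6479]  S=[1.2258]  K=[0.5867; 0.1359]  nu=[2.1639]  x^+=[-1.5301, -0.8182]  P^+=[0.3529 0.2995; 0.2995 1.6253]

x_post = [-1.5301, -0.8182]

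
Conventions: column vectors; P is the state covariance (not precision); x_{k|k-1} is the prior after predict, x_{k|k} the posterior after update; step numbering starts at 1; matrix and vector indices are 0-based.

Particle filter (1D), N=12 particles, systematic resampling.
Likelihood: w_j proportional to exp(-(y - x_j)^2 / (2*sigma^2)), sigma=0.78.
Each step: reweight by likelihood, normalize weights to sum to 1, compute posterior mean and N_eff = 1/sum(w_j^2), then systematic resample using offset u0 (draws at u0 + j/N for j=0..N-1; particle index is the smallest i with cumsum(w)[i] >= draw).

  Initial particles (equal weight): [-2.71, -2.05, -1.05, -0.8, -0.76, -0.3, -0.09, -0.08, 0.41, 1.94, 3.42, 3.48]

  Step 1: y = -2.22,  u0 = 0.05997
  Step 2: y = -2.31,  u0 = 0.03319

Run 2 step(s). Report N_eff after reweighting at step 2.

step 1: w=[0.3175, 0.3777, 0.1256, 0.0738, 0.0671, 0.0187, 0.0093, 0.0090, 0.0013, 0.0000, 0.0000, 0.0000]  mean=-1.8834  Neff=3.7071  idx=[0, 0, 0, 0, 1, 1, 1, 1, 2, 2, 3, 5]
step 2: w=[0.1093, 0.1093, 0.1093, 0.1093, 0.1179, 0.1179, 0.1179, 0.1179, 0.0338, 0.0338, 0.0191, 0.0045]  mean=-2.2391  Neff=9.4297  idx=[0, 1, 1, 2, 3, 4, 4, 5, 6, 6, 7, 9]

N_eff = 9.4297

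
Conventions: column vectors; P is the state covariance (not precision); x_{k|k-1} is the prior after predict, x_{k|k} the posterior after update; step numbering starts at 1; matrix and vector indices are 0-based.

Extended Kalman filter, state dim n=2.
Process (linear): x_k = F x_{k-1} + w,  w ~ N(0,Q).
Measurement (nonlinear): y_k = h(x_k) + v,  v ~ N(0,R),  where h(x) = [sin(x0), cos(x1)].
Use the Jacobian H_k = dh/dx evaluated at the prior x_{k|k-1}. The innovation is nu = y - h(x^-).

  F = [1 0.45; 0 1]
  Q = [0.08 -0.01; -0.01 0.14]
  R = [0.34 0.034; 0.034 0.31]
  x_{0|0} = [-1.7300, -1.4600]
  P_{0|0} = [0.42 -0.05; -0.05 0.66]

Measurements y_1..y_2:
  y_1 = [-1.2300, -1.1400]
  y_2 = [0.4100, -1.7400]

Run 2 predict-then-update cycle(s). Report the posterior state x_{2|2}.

step 1: x^-=[-2.3870, -1.4600]  P^-=[0.5886 0.2370; 0.2370 0.8000]  H_jac=[-0.7286 0.0000; 0.0000 0.9939]  S=[0.6524 -0.1376; -0.1376 1.1002]  K=[-0.6287 0.1355; -0.1153 0.7083]  nu=[-0.5450, -1.2506]  x^+=[-2.2137, -2.2829]  P^+=[0.2871 0.0207; 0.0207 0.2170]
step 2: x^-=[-3.2410, -2.2829]  P^-=[0.4297 0.1084; 0.1084 0.3570]  H_jac=[-0.9951 0.0000; 0.0000 0.7570]  S=[0.7655 -0.0476; -0.0476 0.5146]  K=[-0.5518 0.1084; -0.1088 0.5151]  nu=[0.3107, -1.0866]  x^+=[-3.5302, -2.8764]  P^+=[0.1849 0.0196; 0.0196 0.2060]

x_post = [-3.5302, -2.8764]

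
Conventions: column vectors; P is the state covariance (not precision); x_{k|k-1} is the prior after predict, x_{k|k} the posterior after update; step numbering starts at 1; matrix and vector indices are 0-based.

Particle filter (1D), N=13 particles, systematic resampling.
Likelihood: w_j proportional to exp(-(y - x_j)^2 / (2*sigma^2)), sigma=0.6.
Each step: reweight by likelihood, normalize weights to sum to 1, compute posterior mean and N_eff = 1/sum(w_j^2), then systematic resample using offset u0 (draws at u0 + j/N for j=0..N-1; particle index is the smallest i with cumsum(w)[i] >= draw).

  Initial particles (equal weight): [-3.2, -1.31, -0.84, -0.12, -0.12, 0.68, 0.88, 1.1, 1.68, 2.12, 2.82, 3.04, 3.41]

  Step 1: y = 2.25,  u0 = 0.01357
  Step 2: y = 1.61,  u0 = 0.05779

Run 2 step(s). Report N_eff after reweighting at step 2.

N_eff = 8.7922

step 1: w=[0.0000, 0.0000, 0.0000, 0.0001, 0.0001, 0.0105, 0.0239, 0.0515, 0.2060, 0.3160, 0.2060, 0.1359, 0.0499]  mean=2.2651  Neff=4.7847  idx=[6, 8, 8, 8, 9, 9, 9, 9, 10, 10, 10, 11, 11]
step 2: w=[0.0706, 0.1471, 0.1471, 0.1471, 0.1032, 0.1032, 0.1032, 0.1032, 0.0194, 0.0194, 0.0194, 0.0087, 0.0087]  mean=1.8949  Neff=8.7922  idx=[0, 1, 1, 2, 3, 3, 4, 4, 5, 6, 7, 7, 10]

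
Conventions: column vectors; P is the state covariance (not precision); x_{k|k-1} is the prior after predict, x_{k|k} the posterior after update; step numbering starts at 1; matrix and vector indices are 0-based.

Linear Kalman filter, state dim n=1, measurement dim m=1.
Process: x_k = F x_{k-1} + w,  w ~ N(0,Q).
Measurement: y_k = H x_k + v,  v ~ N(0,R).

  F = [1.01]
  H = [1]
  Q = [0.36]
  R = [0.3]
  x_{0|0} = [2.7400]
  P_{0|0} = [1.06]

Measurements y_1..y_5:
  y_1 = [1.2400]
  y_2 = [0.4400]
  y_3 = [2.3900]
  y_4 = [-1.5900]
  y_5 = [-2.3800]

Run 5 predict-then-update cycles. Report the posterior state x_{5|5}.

x_post = [-1.6856]

step 1: x^-=[2.7674]  P^-=[1.4413]  S=[1.7413]  K=[0.8277]  nu=[-1.5274]  x^+=[1.5031]  P^+=[0.2483]
step 2: x^-=[1.5182]  P^-=[0.6133]  S=[0.9133]  K=[0.6715]  nu=[-1.0782]  x^+=[0.7942]  P^+=[0.2015]
step 3: x^-=[0.8021]  P^-=[0.5655]  S=[0.8655]  K=[0.6534]  nu=[1.5879]  x^+=[1.8396]  P^+=[0.1960]
step 4: x^-=[1.8580]  P^-=[0.5600]  S=[0.8600]  K=[0.6511]  nu=[-3.4480]  x^+=[-0.3871]  P^+=[0.1953]
step 5: x^-=[-0.3910]  P^-=[0.5593]  S=[0.8593]  K=[0.6509]  nu=[-1.9890]  x^+=[-1.6856]  P^+=[0.1953]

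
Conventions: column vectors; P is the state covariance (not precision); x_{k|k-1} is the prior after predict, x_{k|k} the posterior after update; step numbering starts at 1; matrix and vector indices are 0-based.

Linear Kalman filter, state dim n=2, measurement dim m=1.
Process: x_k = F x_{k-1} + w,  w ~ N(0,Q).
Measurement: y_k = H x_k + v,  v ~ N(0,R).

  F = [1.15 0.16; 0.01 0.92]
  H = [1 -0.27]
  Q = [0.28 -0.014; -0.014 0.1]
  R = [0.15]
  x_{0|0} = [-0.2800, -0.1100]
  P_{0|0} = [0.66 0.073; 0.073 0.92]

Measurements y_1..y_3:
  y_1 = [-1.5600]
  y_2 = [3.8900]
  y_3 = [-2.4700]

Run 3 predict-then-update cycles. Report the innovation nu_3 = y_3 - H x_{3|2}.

innov = [-5.7269]

step 1: x^-=[-0.3396, -0.1040]  P^-=[1.2033 0.2064; 0.2064 0.8801]  S=[1.3060]  K=[0.8787; -0.0239]  nu=[-1.2485]  x^+=[-1.4366, -0.0741]  P^+=[0.1949 0.2338; 0.2338 0.8793]
step 2: x^-=[-1.6640, -0.0826]  P^-=[0.6464 0.3655; 0.3655 0.8486]  S=[0.6609]  K=[0.8287; 0.2063]  nu=[5.5317]  x^+=[2.9203, 1.0585]  P^+=[0.1925 0.2525; 0.2525 0.8205]
step 3: x^-=[3.5277, 1.0031]  P^-=[0.6485 0.3765; 0.3765 0.7991]  S=[0.6534]  K=[0.8369; 0.2460]  nu=[-5.7269]  x^+=[-1.2649, -0.4058]  P^+=[0.1909 0.2420; 0.2420 0.7596]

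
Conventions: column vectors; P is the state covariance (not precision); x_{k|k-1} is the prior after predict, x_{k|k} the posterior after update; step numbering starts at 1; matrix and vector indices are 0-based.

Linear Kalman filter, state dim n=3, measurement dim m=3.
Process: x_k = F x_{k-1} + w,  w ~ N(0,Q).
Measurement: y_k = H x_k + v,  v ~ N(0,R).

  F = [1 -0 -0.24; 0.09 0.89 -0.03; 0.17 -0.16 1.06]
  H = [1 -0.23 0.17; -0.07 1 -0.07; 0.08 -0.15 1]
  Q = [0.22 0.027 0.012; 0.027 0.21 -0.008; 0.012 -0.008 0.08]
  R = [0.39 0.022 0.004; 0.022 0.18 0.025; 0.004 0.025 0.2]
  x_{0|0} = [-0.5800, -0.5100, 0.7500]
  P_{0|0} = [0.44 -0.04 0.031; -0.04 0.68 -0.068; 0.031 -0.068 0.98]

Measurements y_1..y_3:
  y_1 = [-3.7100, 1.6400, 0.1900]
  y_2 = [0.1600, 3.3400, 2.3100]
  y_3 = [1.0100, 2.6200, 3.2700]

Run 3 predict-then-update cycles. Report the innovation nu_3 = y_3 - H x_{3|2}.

innov = [2.5040, 0.7079, 2.6775]

step 1: x^-=[-0.7600, -0.5286, 0.7780]  P^-=[0.7016 0.0510 -0.1271; 0.0510 0.7501 -0.1964; -0.1271 -0.1964 1.2477]  S=[1.1160 -0.1888 0.2109; -0.1888 0.9588 -0.3630; 0.2109 -0.3630 1.5064]  K=[0.6368 0.0915 -0.1193; -0.0033 0.7878 -0.0121; -0.0398 0.0287 0.8535]  nu=[-3.2038, 2.1699, -0.6065]  x^+=[-2.5293, 1.1985, 0.4500]  P^+=[0.2657 0.0437 -0.0337; 0.0437 0.1470 0.0358; -0.0337 0.0358 0.1793]
step 2: x^-=[-2.6374, 0.8256, -0.1447]  P^-=[0.5122 0.0852 -0.0284; 0.0852 0.3340 0.0063; -0.0284 0.0063 0.2663]  S=[0.8782 -0.0038 0.0570; -0.0038 0.5047 -0.0303; 0.0570 -0.0303 0.4686]  K=[0.5599 0.1022 -0.0620; 0.0161 0.6469 -0.0389; -0.0191 0.0134 0.5646]  nu=[3.0118, 2.3197, 2.7895]  x^+=[-0.8870, 2.2659, 1.4037]  P^+=[0.2338 0.0441 -0.0197; 0.0441 0.1205 0.0230; -0.0197 0.0230 0.1182]
step 3: x^-=[-1.2239, 1.8947, 0.9746]  P^-=[0.4701 0.0843 -0.0046; 0.0843 0.3134 0.0007; -0.0046 0.0007 0.2053]  S=[0.8422 0.0007 0.0683; 0.0007 0.4848 -0.0303; 0.0683 -0.0303 0.4124]  K=[0.5367 0.1039 -0.0318; 0.0184 0.6309 -0.0525; -0.0046 0.0036 0.4978]  nu=[2.5040, 0.7079, 2.6775]  x^+=[0.1084, 2.2466, 2.2985]  P^+=[0.2239 0.0445 -0.0129; 0.0445 0.1171 0.0193; -0.0129 0.0193 0.1036]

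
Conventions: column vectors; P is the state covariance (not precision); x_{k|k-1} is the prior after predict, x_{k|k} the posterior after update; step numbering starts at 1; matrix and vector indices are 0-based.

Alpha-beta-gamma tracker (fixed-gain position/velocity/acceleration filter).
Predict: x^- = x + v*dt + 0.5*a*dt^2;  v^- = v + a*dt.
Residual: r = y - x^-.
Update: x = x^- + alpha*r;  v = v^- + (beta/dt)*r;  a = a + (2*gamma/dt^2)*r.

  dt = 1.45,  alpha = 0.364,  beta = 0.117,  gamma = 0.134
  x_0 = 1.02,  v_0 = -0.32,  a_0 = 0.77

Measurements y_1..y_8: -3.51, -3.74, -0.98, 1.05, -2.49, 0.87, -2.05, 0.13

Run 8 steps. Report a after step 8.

a_post = 0.5268

step 1: x_pred=1.3655  r=-4.8755  x^+=-0.4092  v^+=0.4031  a^+=0.1485
step 2: x_pred=0.3314  r=-4.0714  x^+=-1.1506  v^+=0.2900  a^+=-0.3704
step 3: x_pred=-1.1195  r=0.1395  x^+=-1.0688  v^+=-0.2359  a^+=-0.3526
step 4: x_pred=-1.7816  r=2.8316  x^+=-0.7509  v^+=-0.5188  a^+=0.0083
step 5: x_pred=-1.4944  r=-0.9956  x^+=-1.8568  v^+=-0.5871  a^+=-0.1186
step 6: x_pred=-2.8328  r=3.7028  x^+=-1.4850  v^+=-0.4603  a^+=0.3534
step 7: x_pred=-1.7810  r=-0.2690  x^+=-1.8789  v^+=0.0303  a^+=0.3191
step 8: x_pred=-1.4995  r=1.6295  x^+=-0.9064  v^+=0.6245  a^+=0.5268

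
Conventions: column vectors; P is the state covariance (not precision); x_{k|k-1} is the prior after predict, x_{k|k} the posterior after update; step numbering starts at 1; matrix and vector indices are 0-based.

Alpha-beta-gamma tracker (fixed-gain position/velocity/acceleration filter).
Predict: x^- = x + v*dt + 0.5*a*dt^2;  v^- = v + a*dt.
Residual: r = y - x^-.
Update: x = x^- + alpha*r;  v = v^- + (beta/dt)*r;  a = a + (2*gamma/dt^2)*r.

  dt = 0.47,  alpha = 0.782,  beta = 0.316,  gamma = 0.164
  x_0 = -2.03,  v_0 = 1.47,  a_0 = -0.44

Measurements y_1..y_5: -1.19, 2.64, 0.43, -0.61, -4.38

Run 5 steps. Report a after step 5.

a_post = -11.8287

step 1: x_pred=-1.3877  r=0.1977  x^+=-1.2331  v^+=1.3961  a^+=-0.1465
step 2: x_pred=-0.5931  r=3.2331  x^+=1.9352  v^+=3.5010  a^+=4.6542
step 3: x_pred=4.0947  r=-3.6647  x^+=1.2289  v^+=3.2245  a^+=-0.7873
step 4: x_pred=2.6575  r=-3.2675  x^+=0.1023  v^+=0.6576  a^+=-5.6390
step 5: x_pred=-0.2114  r=-4.1686  x^+=-3.4713  v^+=-4.7954  a^+=-11.8287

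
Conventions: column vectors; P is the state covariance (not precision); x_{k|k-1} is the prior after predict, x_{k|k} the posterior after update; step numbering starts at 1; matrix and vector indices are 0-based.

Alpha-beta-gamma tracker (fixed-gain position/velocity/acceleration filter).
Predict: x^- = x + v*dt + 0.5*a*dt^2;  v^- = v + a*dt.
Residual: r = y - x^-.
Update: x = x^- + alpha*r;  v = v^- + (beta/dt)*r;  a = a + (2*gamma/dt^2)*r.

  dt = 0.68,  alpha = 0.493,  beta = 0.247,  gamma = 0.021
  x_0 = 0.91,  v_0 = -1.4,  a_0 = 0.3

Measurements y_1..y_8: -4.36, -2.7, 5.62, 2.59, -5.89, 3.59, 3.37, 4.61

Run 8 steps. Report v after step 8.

step 1: x_pred=0.0274  r=-4.3874  x^+=-2.1356  v^+=-2.7896  a^+=-0.0985
step 2: x_pred=-4.0553  r=1.3553  x^+=-3.3872  v^+=-2.3643  a^+=0.0246
step 3: x_pred=-4.9892  r=10.6092  x^+=0.2411  v^+=1.5060  a^+=0.9882
step 4: x_pred=1.4937  r=1.0963  x^+=2.0342  v^+=2.5763  a^+=1.0878
step 5: x_pred=4.0375  r=-9.9275  x^+=-0.8567  v^+=-0.2901  a^+=0.1861
step 6: x_pred=-1.0110  r=4.6010  x^+=1.2573  v^+=1.5077  a^+=0.6040
step 7: x_pred=2.4222  r=0.9478  x^+=2.8895  v^+=2.2627  a^+=0.6901
step 8: x_pred=4.5876  r=0.0224  x^+=4.5987  v^+=2.7401  a^+=0.6921

v_post = 2.7401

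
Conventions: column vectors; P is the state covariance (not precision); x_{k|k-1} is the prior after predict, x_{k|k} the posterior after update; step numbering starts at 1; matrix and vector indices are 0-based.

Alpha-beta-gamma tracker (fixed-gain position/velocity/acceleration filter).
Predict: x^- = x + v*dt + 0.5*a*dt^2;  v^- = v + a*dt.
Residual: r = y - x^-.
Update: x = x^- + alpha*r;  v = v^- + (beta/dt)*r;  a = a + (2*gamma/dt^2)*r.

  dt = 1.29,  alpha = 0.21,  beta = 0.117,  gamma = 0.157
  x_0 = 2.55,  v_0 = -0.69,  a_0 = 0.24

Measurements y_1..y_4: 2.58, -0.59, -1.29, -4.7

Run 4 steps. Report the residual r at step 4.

resid = -4.3966

step 1: x_pred=1.8596  r=0.7204  x^+=2.0109  v^+=-0.3151  a^+=0.3759
step 2: x_pred=1.9172  r=-2.5072  x^+=1.3907  v^+=-0.0575  a^+=-0.0972
step 3: x_pred=1.2357  r=-2.5257  x^+=0.7053  v^+=-0.4119  a^+=-0.5737
step 4: x_pred=-0.3034  r=-4.3966  x^+=-1.2267  v^+=-1.5508  a^+=-1.4033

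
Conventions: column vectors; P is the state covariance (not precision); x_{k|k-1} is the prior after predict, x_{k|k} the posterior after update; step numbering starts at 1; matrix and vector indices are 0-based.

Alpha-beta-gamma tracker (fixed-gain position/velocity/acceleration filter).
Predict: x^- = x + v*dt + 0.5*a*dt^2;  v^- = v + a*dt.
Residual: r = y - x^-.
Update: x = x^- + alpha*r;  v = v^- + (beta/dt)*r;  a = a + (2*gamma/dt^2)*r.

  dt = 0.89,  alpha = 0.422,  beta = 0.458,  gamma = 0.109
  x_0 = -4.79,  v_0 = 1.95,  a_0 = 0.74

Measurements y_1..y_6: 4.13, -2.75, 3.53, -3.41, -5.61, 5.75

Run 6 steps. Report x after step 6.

x_post = -4.9132

step 1: x_pred=-2.7614  r=6.8914  x^+=0.1468  v^+=6.1550  a^+=2.6366
step 2: x_pred=6.6689  r=-9.4189  x^+=2.6941  v^+=3.6545  a^+=0.0444
step 3: x_pred=5.9643  r=-2.4343  x^+=4.9370  v^+=2.4414  a^+=-0.6256
step 4: x_pred=6.8621  r=-10.2721  x^+=2.5272  v^+=-3.4015  a^+=-3.4526
step 5: x_pred=-1.8675  r=-3.7425  x^+=-3.4468  v^+=-8.4002  a^+=-4.4826
step 6: x_pred=-12.6984  r=18.4484  x^+=-4.9132  v^+=-2.8961  a^+=0.5947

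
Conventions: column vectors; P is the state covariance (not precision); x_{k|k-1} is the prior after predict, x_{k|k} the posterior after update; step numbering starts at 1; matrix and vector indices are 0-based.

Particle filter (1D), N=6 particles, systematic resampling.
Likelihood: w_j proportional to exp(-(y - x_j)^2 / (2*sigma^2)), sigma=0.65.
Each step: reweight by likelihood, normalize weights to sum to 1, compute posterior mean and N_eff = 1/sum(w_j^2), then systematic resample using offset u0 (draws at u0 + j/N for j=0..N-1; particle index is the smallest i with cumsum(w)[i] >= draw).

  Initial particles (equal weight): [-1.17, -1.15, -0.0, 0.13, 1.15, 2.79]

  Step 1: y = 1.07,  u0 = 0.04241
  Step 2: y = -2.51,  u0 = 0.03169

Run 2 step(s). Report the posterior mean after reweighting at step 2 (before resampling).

post_mean = 0.0412

step 1: w=[0.0016, 0.0018, 0.1575, 0.2146, 0.6060, 0.0184]  mean=0.7723  Neff=2.2805  idx=[2, 3, 4, 4, 4, 4]
step 2: w=[0.6879, 0.3115, 0.0002, 0.0002, 0.0002, 0.0002]  mean=0.0412  Neff=1.7537  idx=[0, 0, 0, 0, 1, 1]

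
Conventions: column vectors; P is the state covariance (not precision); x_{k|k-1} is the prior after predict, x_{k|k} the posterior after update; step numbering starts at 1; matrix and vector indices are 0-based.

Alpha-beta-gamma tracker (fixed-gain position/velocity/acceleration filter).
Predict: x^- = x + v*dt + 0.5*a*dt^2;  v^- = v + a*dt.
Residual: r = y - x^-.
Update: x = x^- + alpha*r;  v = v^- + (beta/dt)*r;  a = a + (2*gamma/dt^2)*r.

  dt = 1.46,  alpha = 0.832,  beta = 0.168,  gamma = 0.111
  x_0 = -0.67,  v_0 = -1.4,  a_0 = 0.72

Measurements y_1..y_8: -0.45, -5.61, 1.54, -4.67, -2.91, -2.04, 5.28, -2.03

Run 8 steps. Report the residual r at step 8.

step 1: x_pred=-1.9466  r=1.4966  x^+=-0.7014  v^+=-0.1766  a^+=0.8759
step 2: x_pred=-0.0257  r=-5.5843  x^+=-4.6718  v^+=0.4596  a^+=0.2943
step 3: x_pred=-3.6872  r=5.2272  x^+=0.6618  v^+=1.4907  a^+=0.8387
step 4: x_pred=3.7322  r=-8.4022  x^+=-3.2584  v^+=1.7484  a^+=-0.0364
step 5: x_pred=-0.7446  r=-2.1654  x^+=-2.5462  v^+=1.4461  a^+=-0.2619
step 6: x_pred=-0.7140  r=-1.3260  x^+=-1.8172  v^+=0.9111  a^+=-0.4000
step 7: x_pred=-0.9133  r=6.1933  x^+=4.2395  v^+=1.0398  a^+=0.2450
step 8: x_pred=6.0187  r=-8.0487  x^+=-0.6778  v^+=0.4713  a^+=-0.5932

resid = -8.0487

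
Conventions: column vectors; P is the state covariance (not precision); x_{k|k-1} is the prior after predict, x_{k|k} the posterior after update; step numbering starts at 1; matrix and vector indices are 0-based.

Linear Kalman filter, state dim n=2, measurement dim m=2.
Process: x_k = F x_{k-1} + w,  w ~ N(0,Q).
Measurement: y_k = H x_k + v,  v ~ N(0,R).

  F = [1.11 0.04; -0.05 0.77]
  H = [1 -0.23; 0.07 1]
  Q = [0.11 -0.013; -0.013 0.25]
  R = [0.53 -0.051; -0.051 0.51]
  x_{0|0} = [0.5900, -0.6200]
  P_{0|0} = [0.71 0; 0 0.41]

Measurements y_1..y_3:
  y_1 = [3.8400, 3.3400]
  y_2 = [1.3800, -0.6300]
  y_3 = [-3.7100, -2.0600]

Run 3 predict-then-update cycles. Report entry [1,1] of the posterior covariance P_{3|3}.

step 1: x^-=[0.6301, -0.5069]  P^-=[0.9854 -0.0398; -0.0398 0.4949]  S=[1.5599 -0.1350; -0.1350 1.0041]  K=[0.6476 0.1161; -0.0567 0.4824]  nu=[3.0933, 3.8028]  x^+=[3.0751, 1.1522]  P^+=[0.3379 0.0025; 0.0025 0.2488]
step 2: x^-=[3.4595, 0.7335]  P^-=[0.5270 -0.0219; -0.0219 0.3981]  S=[1.0881 -0.1273; -0.1273 0.9076]  K=[0.4990 0.0865; -0.0541 0.4294]  nu=[-1.9108, -1.6056]  x^+=[2.3671, 0.1474]  P^+=[0.2602 0.0004; 0.0004 0.2217]
step 3: x^-=[2.6334, -0.0049]  P^-=[0.4310 -0.0202; -0.0202 0.3821]  S=[0.9905 -0.1286; -0.1286 0.8913]  K=[0.4497 0.0760; -0.0547 0.4192]  nu=[-6.3445, -2.2395]  x^+=[-0.3898, -0.5963]  P^+=[0.2343 -0.0006; -0.0006 0.2166]

P_post[1,1] = 0.2166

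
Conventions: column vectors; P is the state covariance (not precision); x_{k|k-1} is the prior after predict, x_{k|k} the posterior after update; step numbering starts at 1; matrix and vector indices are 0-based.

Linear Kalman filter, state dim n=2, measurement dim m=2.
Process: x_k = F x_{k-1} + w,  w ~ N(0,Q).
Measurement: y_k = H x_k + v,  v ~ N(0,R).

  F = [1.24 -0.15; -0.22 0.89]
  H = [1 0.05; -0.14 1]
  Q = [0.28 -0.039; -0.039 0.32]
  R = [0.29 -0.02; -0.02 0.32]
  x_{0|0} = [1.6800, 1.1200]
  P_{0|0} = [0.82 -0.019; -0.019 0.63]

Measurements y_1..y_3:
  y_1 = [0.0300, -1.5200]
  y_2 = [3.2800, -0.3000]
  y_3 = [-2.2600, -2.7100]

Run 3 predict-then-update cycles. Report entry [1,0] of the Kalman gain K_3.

K[1,0] = 0.0178

step 1: x^-=[1.9152, 0.6272]  P^-=[1.5621 -0.3684; -0.3684 0.8662]  S=[1.8174 -0.5612; -0.5612 1.3199]  K=[0.8196 -0.0963; 0.0412 0.7128]  nu=[-1.9166, -1.8791]  x^+=[0.5253, -0.7913]  P^+=[0.2403 -0.0136; -0.0136 0.2254]
step 2: x^-=[0.7700, -0.8198]  P^-=[0.6596 -0.1501; -0.1501 0.5155]  S=[0.9359 -0.2356; -0.2356 0.8904]  K=[0.6731 -0.0942; 0.0202 0.6078]  nu=[2.5510, 0.6276]  x^+=[2.4279, -0.3868]  P^+=[0.1979 -0.0159; -0.0159 0.1919]
step 3: x^-=[3.0686, -0.8784]  P^-=[0.5945 -0.1367; -0.1367 0.4878]  S=[0.8720 -0.2145; -0.2145 0.8577]  K=[0.6509 -0.0936; 0.0178 0.5955]  nu=[-5.2847, -1.4020]  x^+=[-0.2398, -1.8070]  P^+=[0.1914 -0.0162; -0.0162 0.1879]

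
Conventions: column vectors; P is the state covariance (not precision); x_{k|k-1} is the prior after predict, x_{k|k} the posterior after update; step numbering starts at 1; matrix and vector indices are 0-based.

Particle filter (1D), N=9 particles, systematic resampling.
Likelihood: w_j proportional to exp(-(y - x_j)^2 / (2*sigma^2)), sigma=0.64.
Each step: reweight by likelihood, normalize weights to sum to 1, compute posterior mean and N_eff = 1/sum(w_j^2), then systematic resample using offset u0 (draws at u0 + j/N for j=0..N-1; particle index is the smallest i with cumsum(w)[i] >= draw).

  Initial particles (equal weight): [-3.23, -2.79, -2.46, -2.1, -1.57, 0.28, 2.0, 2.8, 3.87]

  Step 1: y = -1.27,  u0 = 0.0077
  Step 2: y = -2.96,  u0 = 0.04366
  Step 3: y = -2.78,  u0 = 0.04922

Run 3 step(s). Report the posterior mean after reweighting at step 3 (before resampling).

post_mean = -2.4942

step 1: w=[0.0057, 0.0366, 0.1091, 0.2651, 0.5507, 0.0327, 0.0000, 0.0000, 0.0000]  mean=-1.8011  Neff=2.5776  idx=[1, 2, 3, 3, 4, 4, 4, 4, 4]
step 2: w=[0.3233, 0.2468, 0.1358, 0.1358, 0.0317, 0.0317, 0.0317, 0.0317, 0.0317]  mean=-2.3280  Neff=4.8235  idx=[0, 0, 0, 1, 1, 2, 3, 3, 6]
step 3: w=[0.1506, 0.1506, 0.1506, 0.1329, 0.1329, 0.0857, 0.0857, 0.0857, 0.0252]  mean=-2.4942  Neff=7.9322  idx=[0, 1, 1, 2, 3, 4, 4, 6, 7]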